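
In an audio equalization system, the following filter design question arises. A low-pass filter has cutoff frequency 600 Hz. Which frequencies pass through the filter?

A low-pass filter passes all frequencies below the cutoff frequency 600 Hz and attenuates higher frequencies.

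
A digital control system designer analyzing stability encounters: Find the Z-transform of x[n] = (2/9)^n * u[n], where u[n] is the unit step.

The Z-transform of a^n * u[n] is z/(z-a) for |z| > |a|.
Here a = 2/9, so X(z) = z/(z - (2/9)) = 9z/(9z - 2)
ROC: |z| > 2/9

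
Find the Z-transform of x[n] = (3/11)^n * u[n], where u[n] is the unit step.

The Z-transform of a^n * u[n] is z/(z-a) for |z| > |a|.
Here a = 3/11, so X(z) = z/(z - (3/11)) = 11z/(11z - 3)
ROC: |z| > 3/11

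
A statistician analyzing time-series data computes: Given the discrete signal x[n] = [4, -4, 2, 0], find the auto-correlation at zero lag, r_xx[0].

The auto-correlation at zero lag r_xx[0] equals the signal energy.
r_xx[0] = sum of x[n]^2 = 4^2 + (-4)^2 + 2^2 + 0^2
= 16 + 16 + 4 + 0 = 36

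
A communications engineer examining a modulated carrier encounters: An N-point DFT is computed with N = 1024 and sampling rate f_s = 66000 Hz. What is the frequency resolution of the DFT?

DFT frequency resolution = f_s / N
= 66000 / 1024 = 4125/64 Hz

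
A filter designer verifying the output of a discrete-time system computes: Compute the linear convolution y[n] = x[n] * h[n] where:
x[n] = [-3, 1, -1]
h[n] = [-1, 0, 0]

y[n] = sum_k x[k]*h[n-k]. Output length = len(x) + len(h) - 1 = 3 + 3 - 1 = 5.
y[0] = -3*-1 = 3
y[1] = 1*-1 + -3*0 = -1
y[2] = -1*-1 + 1*0 + -3*0 = 1
y[3] = -1*0 + 1*0 = 0
y[4] = -1*0 = 0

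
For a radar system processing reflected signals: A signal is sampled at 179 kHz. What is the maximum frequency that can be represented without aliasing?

The maximum frequency that can be represented without aliasing
is the Nyquist frequency: f_max = f_s / 2 = 179 kHz / 2 = 179/2 kHz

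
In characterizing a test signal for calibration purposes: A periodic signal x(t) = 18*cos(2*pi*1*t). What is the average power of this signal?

Average power of A*cos(wt) is A^2/2.
P = 18^2 / 2 = 324/2 = 162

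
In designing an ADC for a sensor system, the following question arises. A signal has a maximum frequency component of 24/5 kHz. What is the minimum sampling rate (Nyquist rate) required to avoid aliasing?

By the Nyquist-Shannon sampling theorem,
the minimum sampling rate (Nyquist rate) must be at least 2 * f_max.
Nyquist rate = 2 * 24/5 kHz = 48/5 kHz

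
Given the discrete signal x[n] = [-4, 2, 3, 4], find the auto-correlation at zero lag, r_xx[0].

The auto-correlation at zero lag r_xx[0] equals the signal energy.
r_xx[0] = sum of x[n]^2 = (-4)^2 + 2^2 + 3^2 + 4^2
= 16 + 4 + 9 + 16 = 45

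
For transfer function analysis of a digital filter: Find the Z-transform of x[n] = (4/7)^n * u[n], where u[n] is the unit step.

The Z-transform of a^n * u[n] is z/(z-a) for |z| > |a|.
Here a = 4/7, so X(z) = z/(z - (4/7)) = 7z/(7z - 4)
ROC: |z| > 4/7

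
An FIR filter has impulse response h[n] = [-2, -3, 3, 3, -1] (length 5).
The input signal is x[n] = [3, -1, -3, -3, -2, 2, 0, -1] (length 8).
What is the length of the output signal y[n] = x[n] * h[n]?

For linear convolution, the output length is:
len(y) = len(x) + len(h) - 1 = 8 + 5 - 1 = 12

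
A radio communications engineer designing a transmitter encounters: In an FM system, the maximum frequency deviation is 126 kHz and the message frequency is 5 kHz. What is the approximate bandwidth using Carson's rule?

Carson's rule: BW = 2*(delta_f + f_m)
= 2*(126 + 5) kHz = 262 kHz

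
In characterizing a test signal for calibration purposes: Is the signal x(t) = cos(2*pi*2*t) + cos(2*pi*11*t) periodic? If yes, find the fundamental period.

f1 = 2 Hz, f2 = 11 Hz
Period T1 = 1/2, T2 = 1/11
Ratio T1/T2 = 11/2, which is rational.
The signal is periodic with fundamental period T = 1/GCD(2,11) = 1 s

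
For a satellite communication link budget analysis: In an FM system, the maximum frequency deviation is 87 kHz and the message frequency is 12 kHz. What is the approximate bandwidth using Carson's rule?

Carson's rule: BW = 2*(delta_f + f_m)
= 2*(87 + 12) kHz = 198 kHz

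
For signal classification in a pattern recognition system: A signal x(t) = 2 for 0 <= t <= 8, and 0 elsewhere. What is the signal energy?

Energy = integral of |x(t)|^2 dt over the signal duration
= 2^2 * 8 = 4 * 8 = 32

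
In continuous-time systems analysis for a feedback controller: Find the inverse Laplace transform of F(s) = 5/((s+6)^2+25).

Standard pair: w/((s+a)^2+w^2) <-> e^(-at)*sin(wt)*u(t)
With a=6, w=5: f(t) = e^(-6t)*sin(5t)*u(t)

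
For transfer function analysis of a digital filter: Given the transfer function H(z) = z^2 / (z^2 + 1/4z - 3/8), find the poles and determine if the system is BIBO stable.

Poles are roots of the denominator: z^2 + 1/4z - 3/8 = 0.
Quadratic formula: z = [-(1/4) +/- sqrt((1/4)^2 - 4*(-3/8))] / 2
Discriminant = 1/16 + 3/2 = 25/16; sqrt = 5/4.
z = (-1/4 +/- 5/4) / 2 => z = 1/2 or z = -3/4.
|p1| = 3/4, |p2| = 1/2.
For BIBO stability, all poles must lie inside the unit circle (|p| < 1).
System is STABLE since both |p| < 1.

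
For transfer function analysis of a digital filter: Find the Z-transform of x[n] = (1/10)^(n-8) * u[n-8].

Time-shifting property: if X(z) = Z{x[n]}, then Z{x[n-d]} = z^(-d) * X(z)
X(z) = z/(z - 1/10) for x[n] = (1/10)^n * u[n]
Z{x[n-8]} = z^(-8) * z/(z - 1/10) = z^(-7)/(z - 1/10)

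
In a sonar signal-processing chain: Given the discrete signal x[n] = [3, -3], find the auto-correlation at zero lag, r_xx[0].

The auto-correlation at zero lag r_xx[0] equals the signal energy.
r_xx[0] = sum of x[n]^2 = 3^2 + (-3)^2
= 9 + 9 = 18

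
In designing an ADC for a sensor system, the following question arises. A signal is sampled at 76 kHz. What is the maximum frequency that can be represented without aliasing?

The maximum frequency that can be represented without aliasing
is the Nyquist frequency: f_max = f_s / 2 = 76 kHz / 2 = 38 kHz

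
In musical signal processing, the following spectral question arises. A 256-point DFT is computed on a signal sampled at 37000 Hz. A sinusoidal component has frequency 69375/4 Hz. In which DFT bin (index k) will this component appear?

DFT frequency resolution = f_s/N = 37000/256 = 4625/32 Hz
Bin index k = f_signal / resolution = 69375/4 / 4625/32 = 120
The signal frequency 69375/4 Hz falls in DFT bin k = 120.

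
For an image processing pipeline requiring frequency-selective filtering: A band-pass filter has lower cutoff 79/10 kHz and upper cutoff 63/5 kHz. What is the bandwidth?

Bandwidth = f_high - f_low
= 63/5 kHz - 79/10 kHz = 47/10 kHz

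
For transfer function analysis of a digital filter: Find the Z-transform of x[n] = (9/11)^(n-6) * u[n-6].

Time-shifting property: if X(z) = Z{x[n]}, then Z{x[n-d]} = z^(-d) * X(z)
X(z) = z/(z - 9/11) for x[n] = (9/11)^n * u[n]
Z{x[n-6]} = z^(-6) * z/(z - 9/11) = z^(-5)/(z - 9/11)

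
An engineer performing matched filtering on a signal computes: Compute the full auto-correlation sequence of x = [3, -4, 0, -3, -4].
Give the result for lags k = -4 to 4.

r_xx[k] = sum_m x[m]*x[m+k], indexed from 0, for k = -4 to 4:
  r_xx[-4] = x[4]*x[0] = -12
  r_xx[-3] = x[3]*x[0] + x[4]*x[1] = 7
  r_xx[-2] = x[2]*x[0] + x[3]*x[1] + x[4]*x[2] = 12
  r_xx[-1] = x[1]*x[0] + x[2]*x[1] + x[3]*x[2] + x[4]*x[3] = 0
  r_xx[0] = x[0]*x[0] + x[1]*x[1] + x[2]*x[2] + x[3]*x[3] + x[4]*x[4] = 50
  r_xx[1] = x[0]*x[1] + x[1]*x[2] + x[2]*x[3] + x[3]*x[4] = 0
  r_xx[2] = x[0]*x[2] + x[1]*x[3] + x[2]*x[4] = 12
  r_xx[3] = x[0]*x[3] + x[1]*x[4] = 7
  r_xx[4] = x[0]*x[4] = -12
r_xx = [-12, 7, 12, 0, 50, 0, 12, 7, -12]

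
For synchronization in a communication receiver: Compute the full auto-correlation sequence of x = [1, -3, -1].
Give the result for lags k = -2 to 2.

r_xx[k] = sum_m x[m]*x[m+k], indexed from 0, for k = -2 to 2:
  r_xx[-2] = x[2]*x[0] = -1
  r_xx[-1] = x[1]*x[0] + x[2]*x[1] = 0
  r_xx[0] = x[0]*x[0] + x[1]*x[1] + x[2]*x[2] = 11
  r_xx[1] = x[0]*x[1] + x[1]*x[2] = 0
  r_xx[2] = x[0]*x[2] = -1
r_xx = [-1, 0, 11, 0, -1]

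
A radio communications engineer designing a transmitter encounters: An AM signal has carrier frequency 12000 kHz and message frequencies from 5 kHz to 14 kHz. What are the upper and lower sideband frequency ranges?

Upper sideband (USB) = fc + [fm_low, fm_high] = 12000 + [5, 14] = [12005, 12014] kHz
Lower sideband (LSB) = fc - [fm_high, fm_low] = 12000 - [14, 5] = [11986, 11995] kHz
Total occupied spectrum: 11986 kHz to 12014 kHz (plus carrier at 12000 kHz)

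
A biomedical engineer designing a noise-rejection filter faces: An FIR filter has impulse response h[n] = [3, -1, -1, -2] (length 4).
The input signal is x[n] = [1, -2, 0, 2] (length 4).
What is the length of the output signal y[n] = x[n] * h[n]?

For linear convolution, the output length is:
len(y) = len(x) + len(h) - 1 = 4 + 4 - 1 = 7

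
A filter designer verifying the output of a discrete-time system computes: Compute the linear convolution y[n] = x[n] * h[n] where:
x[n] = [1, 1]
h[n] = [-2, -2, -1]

y[n] = sum_k x[k]*h[n-k]. Output length = len(x) + len(h) - 1 = 2 + 3 - 1 = 4.
y[0] = 1*-2 = -2
y[1] = 1*-2 + 1*-2 = -4
y[2] = 1*-2 + 1*-1 = -3
y[3] = 1*-1 = -1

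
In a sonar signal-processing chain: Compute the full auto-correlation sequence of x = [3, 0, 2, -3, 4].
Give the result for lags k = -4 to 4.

r_xx[k] = sum_m x[m]*x[m+k], indexed from 0, for k = -4 to 4:
  r_xx[-4] = x[4]*x[0] = 12
  r_xx[-3] = x[3]*x[0] + x[4]*x[1] = -9
  r_xx[-2] = x[2]*x[0] + x[3]*x[1] + x[4]*x[2] = 14
  r_xx[-1] = x[1]*x[0] + x[2]*x[1] + x[3]*x[2] + x[4]*x[3] = -18
  r_xx[0] = x[0]*x[0] + x[1]*x[1] + x[2]*x[2] + x[3]*x[3] + x[4]*x[4] = 38
  r_xx[1] = x[0]*x[1] + x[1]*x[2] + x[2]*x[3] + x[3]*x[4] = -18
  r_xx[2] = x[0]*x[2] + x[1]*x[3] + x[2]*x[4] = 14
  r_xx[3] = x[0]*x[3] + x[1]*x[4] = -9
  r_xx[4] = x[0]*x[4] = 12
r_xx = [12, -9, 14, -18, 38, -18, 14, -9, 12]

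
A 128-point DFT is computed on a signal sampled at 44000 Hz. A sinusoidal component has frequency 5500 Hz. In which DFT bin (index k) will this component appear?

DFT frequency resolution = f_s/N = 44000/128 = 1375/4 Hz
Bin index k = f_signal / resolution = 5500 / 1375/4 = 16
The signal frequency 5500 Hz falls in DFT bin k = 16.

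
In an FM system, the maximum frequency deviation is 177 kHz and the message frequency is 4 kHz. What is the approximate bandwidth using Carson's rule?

Carson's rule: BW = 2*(delta_f + f_m)
= 2*(177 + 4) kHz = 362 kHz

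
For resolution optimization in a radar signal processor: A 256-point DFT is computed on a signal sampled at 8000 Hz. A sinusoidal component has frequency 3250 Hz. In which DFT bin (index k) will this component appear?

DFT frequency resolution = f_s/N = 8000/256 = 125/4 Hz
Bin index k = f_signal / resolution = 3250 / 125/4 = 104
The signal frequency 3250 Hz falls in DFT bin k = 104.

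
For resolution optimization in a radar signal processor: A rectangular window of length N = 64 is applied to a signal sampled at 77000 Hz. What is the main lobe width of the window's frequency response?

For a rectangular window of length N,
the main lobe width in frequency is 2*f_s/N.
= 2*77000/64 = 9625/4 Hz
This determines the minimum frequency separation for resolving two sinusoids.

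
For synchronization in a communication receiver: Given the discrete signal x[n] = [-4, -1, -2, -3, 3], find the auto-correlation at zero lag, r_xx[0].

The auto-correlation at zero lag r_xx[0] equals the signal energy.
r_xx[0] = sum of x[n]^2 = (-4)^2 + (-1)^2 + (-2)^2 + (-3)^2 + 3^2
= 16 + 1 + 4 + 9 + 9 = 39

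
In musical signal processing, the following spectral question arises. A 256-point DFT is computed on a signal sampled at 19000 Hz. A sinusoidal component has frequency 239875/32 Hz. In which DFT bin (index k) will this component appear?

DFT frequency resolution = f_s/N = 19000/256 = 2375/32 Hz
Bin index k = f_signal / resolution = 239875/32 / 2375/32 = 101
The signal frequency 239875/32 Hz falls in DFT bin k = 101.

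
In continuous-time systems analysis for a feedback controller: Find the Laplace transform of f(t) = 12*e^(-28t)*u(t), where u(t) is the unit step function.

Standard Laplace transform pair:
e^(-at)*u(t) <-> 1/(s+a)
With a = 28: L{12*e^(-28t)*u(t)} = 12/(s+28), ROC: Re(s) > -28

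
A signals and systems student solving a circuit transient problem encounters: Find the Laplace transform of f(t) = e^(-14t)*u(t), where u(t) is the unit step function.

Standard Laplace transform pair:
e^(-at)*u(t) <-> 1/(s+a)
With a = 14: L{e^(-14t)*u(t)} = 1/(s+14), ROC: Re(s) > -14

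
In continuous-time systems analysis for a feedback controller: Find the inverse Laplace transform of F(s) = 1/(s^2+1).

Standard pair: w/(s^2+w^2) <-> sin(wt)*u(t)
Recognize w^2 = 1, so w = 1; numerator 1 = 1*1.
f(t) = sin(t)*u(t)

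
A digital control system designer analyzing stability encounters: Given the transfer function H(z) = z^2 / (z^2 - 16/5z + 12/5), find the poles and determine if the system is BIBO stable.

Poles are roots of the denominator: z^2 - 16/5z + 12/5 = 0.
Quadratic formula: z = [-(-16/5) +/- sqrt((-16/5)^2 - 4*(12/5))] / 2
Discriminant = 256/25 - 48/5 = 16/25; sqrt = 4/5.
z = (16/5 +/- 4/5) / 2 => z = 2 or z = 6/5.
|p1| = 6/5, |p2| = 2.
For BIBO stability, all poles must lie inside the unit circle (|p| < 1).
System is UNSTABLE since at least one |p| >= 1.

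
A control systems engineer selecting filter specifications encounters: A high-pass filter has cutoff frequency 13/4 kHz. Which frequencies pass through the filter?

A high-pass filter passes all frequencies above the cutoff frequency 13/4 kHz and attenuates lower frequencies.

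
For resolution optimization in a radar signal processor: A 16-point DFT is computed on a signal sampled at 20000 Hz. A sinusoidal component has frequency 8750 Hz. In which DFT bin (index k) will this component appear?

DFT frequency resolution = f_s/N = 20000/16 = 1250 Hz
Bin index k = f_signal / resolution = 8750 / 1250 = 7
The signal frequency 8750 Hz falls in DFT bin k = 7.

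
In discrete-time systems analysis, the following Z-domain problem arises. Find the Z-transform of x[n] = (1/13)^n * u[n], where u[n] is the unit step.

The Z-transform of a^n * u[n] is z/(z-a) for |z| > |a|.
Here a = 1/13, so X(z) = z/(z - (1/13)) = 13z/(13z - 1)
ROC: |z| > 1/13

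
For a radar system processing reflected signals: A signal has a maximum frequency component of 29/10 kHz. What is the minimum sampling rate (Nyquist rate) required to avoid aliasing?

By the Nyquist-Shannon sampling theorem,
the minimum sampling rate (Nyquist rate) must be at least 2 * f_max.
Nyquist rate = 2 * 29/10 kHz = 29/5 kHz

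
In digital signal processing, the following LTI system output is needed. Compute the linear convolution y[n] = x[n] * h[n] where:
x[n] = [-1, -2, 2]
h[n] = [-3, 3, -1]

y[n] = sum_k x[k]*h[n-k]. Output length = len(x) + len(h) - 1 = 3 + 3 - 1 = 5.
y[0] = -1*-3 = 3
y[1] = -2*-3 + -1*3 = 3
y[2] = 2*-3 + -2*3 + -1*-1 = -11
y[3] = 2*3 + -2*-1 = 8
y[4] = 2*-1 = -2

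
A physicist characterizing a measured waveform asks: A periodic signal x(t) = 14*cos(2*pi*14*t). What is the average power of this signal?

Average power of A*cos(wt) is A^2/2.
P = 14^2 / 2 = 196/2 = 98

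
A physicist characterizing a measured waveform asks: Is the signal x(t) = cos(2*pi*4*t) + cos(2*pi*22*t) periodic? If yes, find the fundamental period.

f1 = 4 Hz, f2 = 22 Hz
Period T1 = 1/4, T2 = 1/22
Ratio T1/T2 = 22/4, which is rational.
The signal is periodic with fundamental period T = 1/GCD(4,22) = 1/2 s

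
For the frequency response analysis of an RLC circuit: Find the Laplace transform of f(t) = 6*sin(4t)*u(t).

Standard pair: sin(wt)*u(t) <-> w/(s^2+w^2)
With w = 4: L{6*sin(4t)*u(t)} = 24/(s^2+16)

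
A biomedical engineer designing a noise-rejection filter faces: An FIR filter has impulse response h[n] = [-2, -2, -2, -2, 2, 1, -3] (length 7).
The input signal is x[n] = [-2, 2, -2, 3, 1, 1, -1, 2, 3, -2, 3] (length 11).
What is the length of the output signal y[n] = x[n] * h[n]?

For linear convolution, the output length is:
len(y) = len(x) + len(h) - 1 = 11 + 7 - 1 = 17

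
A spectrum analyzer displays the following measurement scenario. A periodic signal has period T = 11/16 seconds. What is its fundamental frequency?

The fundamental frequency is the reciprocal of the period.
f = 1/T = 1/(11/16) = 16/11 Hz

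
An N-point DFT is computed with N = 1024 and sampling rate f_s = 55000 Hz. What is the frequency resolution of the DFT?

DFT frequency resolution = f_s / N
= 55000 / 1024 = 6875/128 Hz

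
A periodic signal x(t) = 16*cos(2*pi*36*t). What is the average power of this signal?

Average power of A*cos(wt) is A^2/2.
P = 16^2 / 2 = 256/2 = 128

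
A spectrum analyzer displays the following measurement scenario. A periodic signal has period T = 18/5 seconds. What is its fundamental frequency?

The fundamental frequency is the reciprocal of the period.
f = 1/T = 1/(18/5) = 5/18 Hz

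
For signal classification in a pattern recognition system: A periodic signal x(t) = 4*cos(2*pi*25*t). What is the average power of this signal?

Average power of A*cos(wt) is A^2/2.
P = 4^2 / 2 = 16/2 = 8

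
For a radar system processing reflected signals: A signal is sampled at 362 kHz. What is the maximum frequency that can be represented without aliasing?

The maximum frequency that can be represented without aliasing
is the Nyquist frequency: f_max = f_s / 2 = 362 kHz / 2 = 181 kHz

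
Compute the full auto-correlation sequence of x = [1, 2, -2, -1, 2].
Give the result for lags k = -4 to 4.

r_xx[k] = sum_m x[m]*x[m+k], indexed from 0, for k = -4 to 4:
  r_xx[-4] = x[4]*x[0] = 2
  r_xx[-3] = x[3]*x[0] + x[4]*x[1] = 3
  r_xx[-2] = x[2]*x[0] + x[3]*x[1] + x[4]*x[2] = -8
  r_xx[-1] = x[1]*x[0] + x[2]*x[1] + x[3]*x[2] + x[4]*x[3] = -2
  r_xx[0] = x[0]*x[0] + x[1]*x[1] + x[2]*x[2] + x[3]*x[3] + x[4]*x[4] = 14
  r_xx[1] = x[0]*x[1] + x[1]*x[2] + x[2]*x[3] + x[3]*x[4] = -2
  r_xx[2] = x[0]*x[2] + x[1]*x[3] + x[2]*x[4] = -8
  r_xx[3] = x[0]*x[3] + x[1]*x[4] = 3
  r_xx[4] = x[0]*x[4] = 2
r_xx = [2, 3, -8, -2, 14, -2, -8, 3, 2]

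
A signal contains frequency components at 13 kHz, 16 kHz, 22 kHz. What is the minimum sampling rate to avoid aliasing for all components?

The highest frequency component is f_max = 22 kHz.
Nyquist rate = 2 * f_max = 2 * 22 kHz = 44 kHz.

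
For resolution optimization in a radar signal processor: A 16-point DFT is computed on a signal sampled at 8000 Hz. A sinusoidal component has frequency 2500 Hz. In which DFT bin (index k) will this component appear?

DFT frequency resolution = f_s/N = 8000/16 = 500 Hz
Bin index k = f_signal / resolution = 2500 / 500 = 5
The signal frequency 2500 Hz falls in DFT bin k = 5.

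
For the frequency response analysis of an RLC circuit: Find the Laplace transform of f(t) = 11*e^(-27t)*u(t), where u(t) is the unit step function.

Standard Laplace transform pair:
e^(-at)*u(t) <-> 1/(s+a)
With a = 27: L{11*e^(-27t)*u(t)} = 11/(s+27), ROC: Re(s) > -27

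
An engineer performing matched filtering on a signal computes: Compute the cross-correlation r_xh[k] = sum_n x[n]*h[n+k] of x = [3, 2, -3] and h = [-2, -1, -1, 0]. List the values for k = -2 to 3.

Both sequences indexed from 0 and zero outside their support.
Lags with overlap: k = -2 to 3.
  r_xh[-2] = x[2]*h[0] = 6
  r_xh[-1] = x[1]*h[0] + x[2]*h[1] = -1
  r_xh[0] = x[0]*h[0] + x[1]*h[1] + x[2]*h[2] = -5
  r_xh[1] = x[0]*h[1] + x[1]*h[2] + x[2]*h[3] = -5
  r_xh[2] = x[0]*h[2] + x[1]*h[3] = -3
  r_xh[3] = x[0]*h[3] = 0
r_xh = [6, -1, -5, -5, -3, 0] (for k = -2, ..., 3)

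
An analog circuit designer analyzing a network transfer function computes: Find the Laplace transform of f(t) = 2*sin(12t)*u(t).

Standard pair: sin(wt)*u(t) <-> w/(s^2+w^2)
With w = 12: L{2*sin(12t)*u(t)} = 24/(s^2+144)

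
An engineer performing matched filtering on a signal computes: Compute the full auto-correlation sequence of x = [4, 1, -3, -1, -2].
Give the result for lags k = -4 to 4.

r_xx[k] = sum_m x[m]*x[m+k], indexed from 0, for k = -4 to 4:
  r_xx[-4] = x[4]*x[0] = -8
  r_xx[-3] = x[3]*x[0] + x[4]*x[1] = -6
  r_xx[-2] = x[2]*x[0] + x[3]*x[1] + x[4]*x[2] = -7
  r_xx[-1] = x[1]*x[0] + x[2]*x[1] + x[3]*x[2] + x[4]*x[3] = 6
  r_xx[0] = x[0]*x[0] + x[1]*x[1] + x[2]*x[2] + x[3]*x[3] + x[4]*x[4] = 31
  r_xx[1] = x[0]*x[1] + x[1]*x[2] + x[2]*x[3] + x[3]*x[4] = 6
  r_xx[2] = x[0]*x[2] + x[1]*x[3] + x[2]*x[4] = -7
  r_xx[3] = x[0]*x[3] + x[1]*x[4] = -6
  r_xx[4] = x[0]*x[4] = -8
r_xx = [-8, -6, -7, 6, 31, 6, -7, -6, -8]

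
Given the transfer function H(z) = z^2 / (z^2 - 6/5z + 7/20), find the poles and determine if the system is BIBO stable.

Poles are roots of the denominator: z^2 - 6/5z + 7/20 = 0.
Quadratic formula: z = [-(-6/5) +/- sqrt((-6/5)^2 - 4*(7/20))] / 2
Discriminant = 36/25 - 7/5 = 1/25; sqrt = 1/5.
z = (6/5 +/- 1/5) / 2 => z = 7/10 or z = 1/2.
|p1| = 7/10, |p2| = 1/2.
For BIBO stability, all poles must lie inside the unit circle (|p| < 1).
System is STABLE since both |p| < 1.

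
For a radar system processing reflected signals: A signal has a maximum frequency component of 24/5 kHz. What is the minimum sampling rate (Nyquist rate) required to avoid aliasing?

By the Nyquist-Shannon sampling theorem,
the minimum sampling rate (Nyquist rate) must be at least 2 * f_max.
Nyquist rate = 2 * 24/5 kHz = 48/5 kHz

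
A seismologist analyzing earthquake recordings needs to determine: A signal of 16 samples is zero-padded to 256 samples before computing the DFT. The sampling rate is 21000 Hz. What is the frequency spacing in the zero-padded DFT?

Original DFT: N = 16, resolution = f_s/N = 21000/16 = 2625/2 Hz
Zero-padded DFT: N = 256, resolution = f_s/N = 21000/256 = 2625/32 Hz
Zero-padding interpolates the spectrum (finer frequency grid)
but does NOT improve the true spectral resolution (ability to resolve close frequencies).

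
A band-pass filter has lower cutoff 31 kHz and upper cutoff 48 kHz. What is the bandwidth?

Bandwidth = f_high - f_low
= 48 kHz - 31 kHz = 17 kHz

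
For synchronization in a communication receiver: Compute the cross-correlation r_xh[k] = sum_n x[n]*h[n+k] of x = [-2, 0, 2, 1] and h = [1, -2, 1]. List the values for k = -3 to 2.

Both sequences indexed from 0 and zero outside their support.
Lags with overlap: k = -3 to 2.
  r_xh[-3] = x[3]*h[0] = 1
  r_xh[-2] = x[2]*h[0] + x[3]*h[1] = 0
  r_xh[-1] = x[1]*h[0] + x[2]*h[1] + x[3]*h[2] = -3
  r_xh[0] = x[0]*h[0] + x[1]*h[1] + x[2]*h[2] = 0
  r_xh[1] = x[0]*h[1] + x[1]*h[2] = 4
  r_xh[2] = x[0]*h[2] = -2
r_xh = [1, 0, -3, 0, 4, -2] (for k = -3, ..., 2)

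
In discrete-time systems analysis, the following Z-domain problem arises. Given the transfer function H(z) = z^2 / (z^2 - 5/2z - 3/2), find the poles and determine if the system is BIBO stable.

Poles are roots of the denominator: z^2 - 5/2z - 3/2 = 0.
Quadratic formula: z = [-(-5/2) +/- sqrt((-5/2)^2 - 4*(-3/2))] / 2
Discriminant = 25/4 + 6 = 49/4; sqrt = 7/2.
z = (5/2 +/- 7/2) / 2 => z = 3 or z = -1/2.
|p1| = 3, |p2| = 1/2.
For BIBO stability, all poles must lie inside the unit circle (|p| < 1).
System is UNSTABLE since at least one |p| >= 1.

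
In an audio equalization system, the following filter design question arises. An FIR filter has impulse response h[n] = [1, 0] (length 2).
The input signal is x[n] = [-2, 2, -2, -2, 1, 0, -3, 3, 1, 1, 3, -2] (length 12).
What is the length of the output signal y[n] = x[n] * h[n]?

For linear convolution, the output length is:
len(y) = len(x) + len(h) - 1 = 12 + 2 - 1 = 13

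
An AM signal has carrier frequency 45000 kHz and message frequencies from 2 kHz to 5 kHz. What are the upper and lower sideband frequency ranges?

Upper sideband (USB) = fc + [fm_low, fm_high] = 45000 + [2, 5] = [45002, 45005] kHz
Lower sideband (LSB) = fc - [fm_high, fm_low] = 45000 - [5, 2] = [44995, 44998] kHz
Total occupied spectrum: 44995 kHz to 45005 kHz (plus carrier at 45000 kHz)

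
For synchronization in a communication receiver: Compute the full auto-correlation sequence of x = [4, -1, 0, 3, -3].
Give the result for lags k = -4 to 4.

r_xx[k] = sum_m x[m]*x[m+k], indexed from 0, for k = -4 to 4:
  r_xx[-4] = x[4]*x[0] = -12
  r_xx[-3] = x[3]*x[0] + x[4]*x[1] = 15
  r_xx[-2] = x[2]*x[0] + x[3]*x[1] + x[4]*x[2] = -3
  r_xx[-1] = x[1]*x[0] + x[2]*x[1] + x[3]*x[2] + x[4]*x[3] = -13
  r_xx[0] = x[0]*x[0] + x[1]*x[1] + x[2]*x[2] + x[3]*x[3] + x[4]*x[4] = 35
  r_xx[1] = x[0]*x[1] + x[1]*x[2] + x[2]*x[3] + x[3]*x[4] = -13
  r_xx[2] = x[0]*x[2] + x[1]*x[3] + x[2]*x[4] = -3
  r_xx[3] = x[0]*x[3] + x[1]*x[4] = 15
  r_xx[4] = x[0]*x[4] = -12
r_xx = [-12, 15, -3, -13, 35, -13, -3, 15, -12]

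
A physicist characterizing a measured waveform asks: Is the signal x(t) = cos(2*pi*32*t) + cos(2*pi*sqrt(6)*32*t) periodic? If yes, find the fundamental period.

f1 = 32 Hz, f2 = 32*sqrt(6) Hz
Ratio f2/f1 = sqrt(6), which is irrational.
Since the frequency ratio is irrational, no common period exists.
The signal is not periodic.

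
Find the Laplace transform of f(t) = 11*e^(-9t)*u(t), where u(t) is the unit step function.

Standard Laplace transform pair:
e^(-at)*u(t) <-> 1/(s+a)
With a = 9: L{11*e^(-9t)*u(t)} = 11/(s+9), ROC: Re(s) > -9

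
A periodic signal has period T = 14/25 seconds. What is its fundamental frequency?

The fundamental frequency is the reciprocal of the period.
f = 1/T = 1/(14/25) = 25/14 Hz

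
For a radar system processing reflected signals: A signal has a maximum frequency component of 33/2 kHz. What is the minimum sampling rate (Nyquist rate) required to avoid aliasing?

By the Nyquist-Shannon sampling theorem,
the minimum sampling rate (Nyquist rate) must be at least 2 * f_max.
Nyquist rate = 2 * 33/2 kHz = 33 kHz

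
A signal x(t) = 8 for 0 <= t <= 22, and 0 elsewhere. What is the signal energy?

Energy = integral of |x(t)|^2 dt over the signal duration
= 8^2 * 22 = 64 * 22 = 1408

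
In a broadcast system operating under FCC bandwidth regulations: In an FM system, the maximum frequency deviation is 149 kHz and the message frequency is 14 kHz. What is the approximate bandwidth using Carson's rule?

Carson's rule: BW = 2*(delta_f + f_m)
= 2*(149 + 14) kHz = 326 kHz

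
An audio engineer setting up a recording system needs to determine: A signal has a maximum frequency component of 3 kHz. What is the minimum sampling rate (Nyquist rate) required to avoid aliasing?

By the Nyquist-Shannon sampling theorem,
the minimum sampling rate (Nyquist rate) must be at least 2 * f_max.
Nyquist rate = 2 * 3 kHz = 6 kHz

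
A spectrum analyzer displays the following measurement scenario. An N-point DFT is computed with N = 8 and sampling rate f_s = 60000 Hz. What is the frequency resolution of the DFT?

DFT frequency resolution = f_s / N
= 60000 / 8 = 7500 Hz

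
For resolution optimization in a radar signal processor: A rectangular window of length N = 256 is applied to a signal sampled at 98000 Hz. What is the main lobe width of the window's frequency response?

For a rectangular window of length N,
the main lobe width in frequency is 2*f_s/N.
= 2*98000/256 = 6125/8 Hz
This determines the minimum frequency separation for resolving two sinusoids.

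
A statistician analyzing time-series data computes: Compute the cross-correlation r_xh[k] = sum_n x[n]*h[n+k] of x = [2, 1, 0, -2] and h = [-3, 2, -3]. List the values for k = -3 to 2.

Both sequences indexed from 0 and zero outside their support.
Lags with overlap: k = -3 to 2.
  r_xh[-3] = x[3]*h[0] = 6
  r_xh[-2] = x[2]*h[0] + x[3]*h[1] = -4
  r_xh[-1] = x[1]*h[0] + x[2]*h[1] + x[3]*h[2] = 3
  r_xh[0] = x[0]*h[0] + x[1]*h[1] + x[2]*h[2] = -4
  r_xh[1] = x[0]*h[1] + x[1]*h[2] = 1
  r_xh[2] = x[0]*h[2] = -6
r_xh = [6, -4, 3, -4, 1, -6] (for k = -3, ..., 2)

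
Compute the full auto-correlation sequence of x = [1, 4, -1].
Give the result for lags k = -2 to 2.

r_xx[k] = sum_m x[m]*x[m+k], indexed from 0, for k = -2 to 2:
  r_xx[-2] = x[2]*x[0] = -1
  r_xx[-1] = x[1]*x[0] + x[2]*x[1] = 0
  r_xx[0] = x[0]*x[0] + x[1]*x[1] + x[2]*x[2] = 18
  r_xx[1] = x[0]*x[1] + x[1]*x[2] = 0
  r_xx[2] = x[0]*x[2] = -1
r_xx = [-1, 0, 18, 0, -1]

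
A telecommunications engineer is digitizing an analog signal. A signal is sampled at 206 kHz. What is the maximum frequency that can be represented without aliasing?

The maximum frequency that can be represented without aliasing
is the Nyquist frequency: f_max = f_s / 2 = 206 kHz / 2 = 103 kHz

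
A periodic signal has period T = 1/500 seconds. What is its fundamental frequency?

The fundamental frequency is the reciprocal of the period.
f = 1/T = 1/(1/500) = 500 Hz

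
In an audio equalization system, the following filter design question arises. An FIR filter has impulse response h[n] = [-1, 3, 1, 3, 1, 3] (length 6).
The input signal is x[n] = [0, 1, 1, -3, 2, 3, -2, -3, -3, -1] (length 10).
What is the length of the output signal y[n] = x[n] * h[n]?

For linear convolution, the output length is:
len(y) = len(x) + len(h) - 1 = 10 + 6 - 1 = 15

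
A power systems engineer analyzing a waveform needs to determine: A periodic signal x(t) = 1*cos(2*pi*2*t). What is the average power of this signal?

Average power of A*cos(wt) is A^2/2.
P = 1^2 / 2 = 1/2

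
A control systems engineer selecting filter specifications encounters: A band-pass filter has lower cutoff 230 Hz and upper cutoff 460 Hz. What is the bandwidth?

Bandwidth = f_high - f_low
= 460 Hz - 230 Hz = 230 Hz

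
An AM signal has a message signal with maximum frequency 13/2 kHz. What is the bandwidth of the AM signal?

In AM (double-sideband), the bandwidth is twice the message frequency.
BW = 2 * f_m = 2 * 13/2 kHz = 13 kHz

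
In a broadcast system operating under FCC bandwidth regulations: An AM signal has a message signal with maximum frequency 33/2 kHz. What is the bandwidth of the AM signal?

In AM (double-sideband), the bandwidth is twice the message frequency.
BW = 2 * f_m = 2 * 33/2 kHz = 33 kHz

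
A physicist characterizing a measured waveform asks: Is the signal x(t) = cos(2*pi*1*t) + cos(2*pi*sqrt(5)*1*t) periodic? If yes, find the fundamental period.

f1 = 1 Hz, f2 = 1*sqrt(5) Hz
Ratio f2/f1 = sqrt(5), which is irrational.
Since the frequency ratio is irrational, no common period exists.
The signal is not periodic.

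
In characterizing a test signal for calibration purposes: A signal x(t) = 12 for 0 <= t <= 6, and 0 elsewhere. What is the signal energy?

Energy = integral of |x(t)|^2 dt over the signal duration
= 12^2 * 6 = 144 * 6 = 864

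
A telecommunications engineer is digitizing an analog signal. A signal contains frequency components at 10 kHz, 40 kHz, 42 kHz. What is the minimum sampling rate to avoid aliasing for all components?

The highest frequency component is f_max = 42 kHz.
Nyquist rate = 2 * f_max = 2 * 42 kHz = 84 kHz.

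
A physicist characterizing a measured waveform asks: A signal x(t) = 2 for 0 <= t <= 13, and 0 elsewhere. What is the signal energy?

Energy = integral of |x(t)|^2 dt over the signal duration
= 2^2 * 13 = 4 * 13 = 52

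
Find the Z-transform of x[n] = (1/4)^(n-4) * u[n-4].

Time-shifting property: if X(z) = Z{x[n]}, then Z{x[n-d]} = z^(-d) * X(z)
X(z) = z/(z - 1/4) for x[n] = (1/4)^n * u[n]
Z{x[n-4]} = z^(-4) * z/(z - 1/4) = z^(-3)/(z - 1/4)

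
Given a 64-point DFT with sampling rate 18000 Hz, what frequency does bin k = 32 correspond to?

The frequency of DFT bin k is: f_k = k * f_s / N
f_32 = 32 * 18000 / 64 = 9000 Hz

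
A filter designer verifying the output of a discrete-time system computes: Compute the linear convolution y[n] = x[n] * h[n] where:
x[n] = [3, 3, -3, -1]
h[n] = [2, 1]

y[n] = sum_k x[k]*h[n-k]. Output length = len(x) + len(h) - 1 = 4 + 2 - 1 = 5.
y[0] = 3*2 = 6
y[1] = 3*2 + 3*1 = 9
y[2] = -3*2 + 3*1 = -3
y[3] = -1*2 + -3*1 = -5
y[4] = -1*1 = -1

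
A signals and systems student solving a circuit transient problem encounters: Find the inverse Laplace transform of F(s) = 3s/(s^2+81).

Standard pair: s/(s^2+w^2) <-> cos(wt)*u(t)
With k=3, w=9: f(t) = 3*cos(9t)*u(t)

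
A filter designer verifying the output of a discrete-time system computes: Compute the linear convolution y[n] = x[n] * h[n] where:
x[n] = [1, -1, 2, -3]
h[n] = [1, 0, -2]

y[n] = sum_k x[k]*h[n-k]. Output length = len(x) + len(h) - 1 = 4 + 3 - 1 = 6.
y[0] = 1*1 = 1
y[1] = -1*1 + 1*0 = -1
y[2] = 2*1 + -1*0 + 1*-2 = 0
y[3] = -3*1 + 2*0 + -1*-2 = -1
y[4] = -3*0 + 2*-2 = -4
y[5] = -3*-2 = 6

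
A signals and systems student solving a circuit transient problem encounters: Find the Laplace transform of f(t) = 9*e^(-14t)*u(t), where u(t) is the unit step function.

Standard Laplace transform pair:
e^(-at)*u(t) <-> 1/(s+a)
With a = 14: L{9*e^(-14t)*u(t)} = 9/(s+14), ROC: Re(s) > -14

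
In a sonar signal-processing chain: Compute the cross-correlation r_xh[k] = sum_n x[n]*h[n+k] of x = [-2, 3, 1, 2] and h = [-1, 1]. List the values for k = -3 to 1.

Both sequences indexed from 0 and zero outside their support.
Lags with overlap: k = -3 to 1.
  r_xh[-3] = x[3]*h[0] = -2
  r_xh[-2] = x[2]*h[0] + x[3]*h[1] = 1
  r_xh[-1] = x[1]*h[0] + x[2]*h[1] = -2
  r_xh[0] = x[0]*h[0] + x[1]*h[1] = 5
  r_xh[1] = x[0]*h[1] = -2
r_xh = [-2, 1, -2, 5, -2] (for k = -3, ..., 1)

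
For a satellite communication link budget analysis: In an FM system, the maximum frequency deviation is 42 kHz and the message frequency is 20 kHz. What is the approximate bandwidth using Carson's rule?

Carson's rule: BW = 2*(delta_f + f_m)
= 2*(42 + 20) kHz = 124 kHz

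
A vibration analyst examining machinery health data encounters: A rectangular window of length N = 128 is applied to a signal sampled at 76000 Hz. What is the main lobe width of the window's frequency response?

For a rectangular window of length N,
the main lobe width in frequency is 2*f_s/N.
= 2*76000/128 = 2375/2 Hz
This determines the minimum frequency separation for resolving two sinusoids.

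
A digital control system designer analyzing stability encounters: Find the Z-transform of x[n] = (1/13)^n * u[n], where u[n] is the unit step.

The Z-transform of a^n * u[n] is z/(z-a) for |z| > |a|.
Here a = 1/13, so X(z) = z/(z - (1/13)) = 13z/(13z - 1)
ROC: |z| > 1/13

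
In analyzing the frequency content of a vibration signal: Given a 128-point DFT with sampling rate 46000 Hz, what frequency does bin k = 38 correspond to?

The frequency of DFT bin k is: f_k = k * f_s / N
f_38 = 38 * 46000 / 128 = 54625/4 Hz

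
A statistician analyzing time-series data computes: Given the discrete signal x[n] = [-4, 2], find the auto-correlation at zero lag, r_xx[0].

The auto-correlation at zero lag r_xx[0] equals the signal energy.
r_xx[0] = sum of x[n]^2 = (-4)^2 + 2^2
= 16 + 4 = 20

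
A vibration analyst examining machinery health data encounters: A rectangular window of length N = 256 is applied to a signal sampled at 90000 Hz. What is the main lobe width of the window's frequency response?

For a rectangular window of length N,
the main lobe width in frequency is 2*f_s/N.
= 2*90000/256 = 5625/8 Hz
This determines the minimum frequency separation for resolving two sinusoids.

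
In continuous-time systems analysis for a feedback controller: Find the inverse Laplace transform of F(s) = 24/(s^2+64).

Standard pair: w/(s^2+w^2) <-> sin(wt)*u(t)
Recognize w^2 = 64, so w = 8; numerator 24 = 3*8.
f(t) = 3*sin(8t)*u(t)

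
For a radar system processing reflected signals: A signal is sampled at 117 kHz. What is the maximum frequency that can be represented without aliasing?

The maximum frequency that can be represented without aliasing
is the Nyquist frequency: f_max = f_s / 2 = 117 kHz / 2 = 117/2 kHz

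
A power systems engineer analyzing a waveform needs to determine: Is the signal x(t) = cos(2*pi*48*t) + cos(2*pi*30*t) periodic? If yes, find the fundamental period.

f1 = 48 Hz, f2 = 30 Hz
Period T1 = 1/48, T2 = 1/30
Ratio T1/T2 = 30/48, which is rational.
The signal is periodic with fundamental period T = 1/GCD(48,30) = 1/6 s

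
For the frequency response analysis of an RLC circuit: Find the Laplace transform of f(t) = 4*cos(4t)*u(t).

Standard pair: cos(wt)*u(t) <-> s/(s^2+w^2)
With w = 4: L{4*cos(4t)*u(t)} = 4s/(s^2+16)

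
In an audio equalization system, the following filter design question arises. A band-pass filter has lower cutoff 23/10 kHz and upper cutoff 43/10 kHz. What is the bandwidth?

Bandwidth = f_high - f_low
= 43/10 kHz - 23/10 kHz = 2 kHz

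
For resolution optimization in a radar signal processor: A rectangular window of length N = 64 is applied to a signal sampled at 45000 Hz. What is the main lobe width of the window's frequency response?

For a rectangular window of length N,
the main lobe width in frequency is 2*f_s/N.
= 2*45000/64 = 5625/4 Hz
This determines the minimum frequency separation for resolving two sinusoids.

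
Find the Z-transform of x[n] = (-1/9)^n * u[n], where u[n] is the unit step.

The Z-transform of a^n * u[n] is z/(z-a) for |z| > |a|.
Here a = -1/9, so X(z) = z/(z - (-1/9)) = 9z/(9z + 1)
ROC: |z| > 1/9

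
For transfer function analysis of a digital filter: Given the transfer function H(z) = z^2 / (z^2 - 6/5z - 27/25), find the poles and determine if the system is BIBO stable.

Poles are roots of the denominator: z^2 - 6/5z - 27/25 = 0.
Quadratic formula: z = [-(-6/5) +/- sqrt((-6/5)^2 - 4*(-27/25))] / 2
Discriminant = 36/25 + 108/25 = 144/25; sqrt = 12/5.
z = (6/5 +/- 12/5) / 2 => z = 9/5 or z = -3/5.
|p1| = 9/5, |p2| = 3/5.
For BIBO stability, all poles must lie inside the unit circle (|p| < 1).
System is UNSTABLE since at least one |p| >= 1.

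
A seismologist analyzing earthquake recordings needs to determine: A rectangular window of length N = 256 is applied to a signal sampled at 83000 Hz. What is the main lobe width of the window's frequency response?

For a rectangular window of length N,
the main lobe width in frequency is 2*f_s/N.
= 2*83000/256 = 10375/16 Hz
This determines the minimum frequency separation for resolving two sinusoids.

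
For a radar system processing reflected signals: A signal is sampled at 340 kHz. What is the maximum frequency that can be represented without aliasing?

The maximum frequency that can be represented without aliasing
is the Nyquist frequency: f_max = f_s / 2 = 340 kHz / 2 = 170 kHz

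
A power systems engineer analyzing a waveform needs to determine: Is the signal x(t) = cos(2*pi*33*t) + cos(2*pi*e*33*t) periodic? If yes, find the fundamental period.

f1 = 33 Hz, f2 = 33*e Hz
Ratio f2/f1 = e, which is irrational.
Since the frequency ratio is irrational, no common period exists.
The signal is not periodic.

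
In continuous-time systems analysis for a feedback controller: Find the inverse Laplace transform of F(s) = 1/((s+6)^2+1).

Standard pair: w/((s+a)^2+w^2) <-> e^(-at)*sin(wt)*u(t)
With a=6, w=1: f(t) = e^(-6t)*sin(t)*u(t)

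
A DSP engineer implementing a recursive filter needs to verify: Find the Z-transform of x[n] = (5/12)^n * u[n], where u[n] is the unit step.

The Z-transform of a^n * u[n] is z/(z-a) for |z| > |a|.
Here a = 5/12, so X(z) = z/(z - (5/12)) = 12z/(12z - 5)
ROC: |z| > 5/12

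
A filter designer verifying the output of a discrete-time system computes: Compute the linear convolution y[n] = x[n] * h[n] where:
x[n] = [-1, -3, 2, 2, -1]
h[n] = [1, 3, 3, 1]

y[n] = sum_k x[k]*h[n-k]. Output length = len(x) + len(h) - 1 = 5 + 4 - 1 = 8.
y[0] = -1*1 = -1
y[1] = -3*1 + -1*3 = -6
y[2] = 2*1 + -3*3 + -1*3 = -10
y[3] = 2*1 + 2*3 + -3*3 + -1*1 = -2
y[4] = -1*1 + 2*3 + 2*3 + -3*1 = 8
y[5] = -1*3 + 2*3 + 2*1 = 5
y[6] = -1*3 + 2*1 = -1
y[7] = -1*1 = -1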